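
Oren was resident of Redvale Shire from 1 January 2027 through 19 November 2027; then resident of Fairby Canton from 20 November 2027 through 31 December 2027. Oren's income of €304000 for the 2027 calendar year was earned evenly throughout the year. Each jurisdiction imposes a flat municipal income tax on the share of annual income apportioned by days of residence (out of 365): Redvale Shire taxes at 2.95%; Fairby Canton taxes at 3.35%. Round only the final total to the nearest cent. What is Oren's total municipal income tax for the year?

€9107.92

Redvale Shire, 1 January – 19 November 2027: 323 days → €304000 × 2.95% × 323/365 = €7936.0658
Fairby Canton, 20 November – 31 December 2027: 42 days → €304000 × 3.35% × 42/365 = €1171.8575
Total = €9107.9233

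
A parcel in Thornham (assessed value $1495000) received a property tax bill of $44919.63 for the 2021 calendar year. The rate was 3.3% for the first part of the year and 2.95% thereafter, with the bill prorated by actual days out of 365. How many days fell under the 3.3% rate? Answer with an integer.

Let d = days at the first rate; then 365 − d days at the second rate.
$1495000 × [3.3%·d + 2.95%·(365−d)] / 365 = $44919.63
Solving gives d = 57, so the new rate took effect on 27 February 2021.

57 days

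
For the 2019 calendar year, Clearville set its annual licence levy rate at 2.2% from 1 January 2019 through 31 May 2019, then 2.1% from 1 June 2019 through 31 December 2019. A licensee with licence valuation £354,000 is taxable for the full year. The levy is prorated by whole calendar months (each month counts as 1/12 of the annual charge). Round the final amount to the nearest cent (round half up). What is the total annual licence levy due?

£7,581.50

1 January – 31 May 2019: 5 months at 2.2% → £354,000 × 2.2% × 5/12 = £3,245.0000
1 June – 31 December 2019: 7 months at 2.1% → £354,000 × 2.1% × 7/12 = £4,336.5000
Total = £7,581.5000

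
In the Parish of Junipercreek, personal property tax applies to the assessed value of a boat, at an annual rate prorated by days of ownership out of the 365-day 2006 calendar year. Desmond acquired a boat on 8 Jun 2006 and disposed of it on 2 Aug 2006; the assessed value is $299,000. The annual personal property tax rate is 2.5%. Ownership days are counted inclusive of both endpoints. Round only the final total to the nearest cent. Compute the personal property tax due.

$1,146.85

Days held (8 Jun – 2 Aug 2006): 56 out of 365
Tax = $299,000 × 2.5% × 56/365 = $1,146.8493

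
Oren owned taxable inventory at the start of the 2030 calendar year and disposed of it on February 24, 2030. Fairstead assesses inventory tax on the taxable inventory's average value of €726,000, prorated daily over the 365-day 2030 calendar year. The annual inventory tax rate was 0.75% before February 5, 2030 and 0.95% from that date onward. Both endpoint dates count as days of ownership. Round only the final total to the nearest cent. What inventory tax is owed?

January 1 – February 4, 2030: 35 days at 0.75% → €726,000 × 0.75% × 35/365 = €522.1233
February 5 – February 24, 2030: 20 days at 0.95% → €726,000 × 0.95% × 20/365 = €377.9178
Total = €900.0411

€900.04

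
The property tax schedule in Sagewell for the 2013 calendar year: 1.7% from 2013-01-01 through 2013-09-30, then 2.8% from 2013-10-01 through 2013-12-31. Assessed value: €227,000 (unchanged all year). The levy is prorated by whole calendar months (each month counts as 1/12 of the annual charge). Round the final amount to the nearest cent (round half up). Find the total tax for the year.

2013-01-01 to 2013-09-30: 9 months at 1.7% → €227,000 × 1.7% × 9/12 = €2,894.2500
2013-10-01 to 2013-12-31: 3 months at 2.8% → €227,000 × 2.8% × 3/12 = €1,589.0000
Total = €4,483.2500

€4,483.25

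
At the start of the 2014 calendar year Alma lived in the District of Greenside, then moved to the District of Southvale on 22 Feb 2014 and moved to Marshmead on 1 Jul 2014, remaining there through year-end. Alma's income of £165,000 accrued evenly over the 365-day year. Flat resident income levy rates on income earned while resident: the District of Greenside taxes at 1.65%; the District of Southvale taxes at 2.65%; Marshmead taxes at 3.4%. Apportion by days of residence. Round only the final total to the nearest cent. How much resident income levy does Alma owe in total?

£4,761.27

The District of Greenside, 1 Jan – 21 Feb 2014: 52 days → £165,000 × 1.65% × 52/365 = £387.8630
The District of Southvale, 22 Feb – 30 Jun 2014: 129 days → £165,000 × 2.65% × 129/365 = £1,545.3493
Marshmead, 1 Jul – 31 Dec 2014: 184 days → £165,000 × 3.4% × 184/365 = £2,828.0548
Total = £4,761.2671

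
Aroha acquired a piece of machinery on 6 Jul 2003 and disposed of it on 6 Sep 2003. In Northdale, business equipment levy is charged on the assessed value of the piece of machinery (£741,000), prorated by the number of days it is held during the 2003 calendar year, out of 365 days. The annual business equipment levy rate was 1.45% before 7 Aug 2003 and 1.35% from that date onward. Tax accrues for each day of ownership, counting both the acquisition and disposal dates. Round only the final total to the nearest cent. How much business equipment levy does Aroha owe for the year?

6 Jul – 6 Aug 2003: 32 days at 1.45% → £741,000 × 1.45% × 32/365 = £941.9836
7 Aug – 6 Sep 2003: 31 days at 1.35% → £741,000 × 1.35% × 31/365 = £849.6123
Total = £1,791.5959

£1,791.60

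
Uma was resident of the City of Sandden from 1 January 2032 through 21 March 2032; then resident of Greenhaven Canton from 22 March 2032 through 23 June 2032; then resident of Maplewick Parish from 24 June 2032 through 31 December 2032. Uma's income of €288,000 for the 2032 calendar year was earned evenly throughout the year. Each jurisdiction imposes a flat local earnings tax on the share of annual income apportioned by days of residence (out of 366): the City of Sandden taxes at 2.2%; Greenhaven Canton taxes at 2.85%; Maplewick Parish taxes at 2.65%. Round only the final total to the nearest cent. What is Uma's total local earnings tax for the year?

The City of Sandden, 1 January – 21 March 2032: 81 days → €288,000 × 2.2% × 81/366 = €1,402.2295
Greenhaven Canton, 22 March – 23 June 2032: 94 days → €288,000 × 2.85% × 94/366 = €2,108.0656
Maplewick Parish, 24 June – 31 December 2032: 191 days → €288,000 × 2.65% × 191/366 = €3,982.8197
Total = €7,493.1148

€7,493.11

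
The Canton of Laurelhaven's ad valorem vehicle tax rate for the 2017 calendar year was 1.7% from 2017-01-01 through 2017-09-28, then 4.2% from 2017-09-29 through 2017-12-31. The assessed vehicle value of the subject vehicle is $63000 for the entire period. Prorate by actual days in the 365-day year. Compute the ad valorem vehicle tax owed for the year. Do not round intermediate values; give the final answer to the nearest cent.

$1476.62

2017-01-01 to 2017-09-28: 271 days at 1.7% → $63000 × 1.7% × 271/365 = $795.1808
2017-09-29 to 2017-12-31: 94 days at 4.2% → $63000 × 4.2% × 94/365 = $681.4356
Total = $1476.6164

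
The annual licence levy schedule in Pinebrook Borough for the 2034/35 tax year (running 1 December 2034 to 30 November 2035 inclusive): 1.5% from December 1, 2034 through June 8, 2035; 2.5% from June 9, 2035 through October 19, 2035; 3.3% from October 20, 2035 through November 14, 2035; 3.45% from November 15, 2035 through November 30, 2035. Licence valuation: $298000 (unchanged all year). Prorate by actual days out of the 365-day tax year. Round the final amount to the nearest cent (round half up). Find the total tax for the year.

December 1, 2034 – June 8, 2035: 190 days at 1.5% → $298000 × 1.5% × 190/365 = $2326.8493
June 9 – October 19, 2035: 133 days at 2.5% → $298000 × 2.5% × 133/365 = $2714.6575
October 20 – November 14, 2035: 26 days at 3.3% → $298000 × 3.3% × 26/365 = $700.5041
November 15 – November 30, 2035: 16 days at 3.45% → $298000 × 3.45% × 16/365 = $450.6740
Total = $6192.6849

$6192.68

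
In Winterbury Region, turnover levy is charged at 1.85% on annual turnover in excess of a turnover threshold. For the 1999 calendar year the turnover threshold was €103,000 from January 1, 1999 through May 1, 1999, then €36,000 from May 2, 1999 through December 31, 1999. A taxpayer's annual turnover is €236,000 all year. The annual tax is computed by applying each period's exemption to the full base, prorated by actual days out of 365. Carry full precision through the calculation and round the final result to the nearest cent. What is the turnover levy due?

€3,289.10

January 1 – May 1, 1999: 121 days, exemption €103,000 → (€236,000 − €103,000) × 1.85% × 121/365 = €815.6726
May 2 – December 31, 1999: 244 days, exemption €36,000 → (€236,000 − €36,000) × 1.85% × 244/365 = €2,473.4247
Total = €3,289.0973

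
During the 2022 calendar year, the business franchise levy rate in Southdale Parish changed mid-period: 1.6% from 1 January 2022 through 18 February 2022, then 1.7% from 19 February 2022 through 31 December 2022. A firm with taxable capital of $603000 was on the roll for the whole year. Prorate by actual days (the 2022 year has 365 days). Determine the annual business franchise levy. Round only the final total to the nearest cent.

$10170.05

1 January – 18 February 2022: 49 days at 1.6% → $603000 × 1.6% × 49/365 = $1295.2110
19 February – 31 December 2022: 316 days at 1.7% → $603000 × 1.7% × 316/365 = $8874.8384
Total = $10170.0493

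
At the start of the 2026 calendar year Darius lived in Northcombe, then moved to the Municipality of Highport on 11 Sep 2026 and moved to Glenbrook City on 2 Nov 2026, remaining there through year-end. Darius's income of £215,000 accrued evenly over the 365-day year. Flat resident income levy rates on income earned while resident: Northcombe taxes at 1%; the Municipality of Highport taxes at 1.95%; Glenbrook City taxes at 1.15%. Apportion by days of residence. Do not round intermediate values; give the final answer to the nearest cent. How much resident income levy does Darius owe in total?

£2,494.00

Northcombe, 1 Jan – 10 Sep 2026: 253 days → £215,000 × 1% × 253/365 = £1,490.2740
The Municipality of Highport, 11 Sep – 1 Nov 2026: 52 days → £215,000 × 1.95% × 52/365 = £597.2877
Glenbrook City, 2 Nov – 31 Dec 2026: 60 days → £215,000 × 1.15% × 60/365 = £406.4384
Total = £2,494.0000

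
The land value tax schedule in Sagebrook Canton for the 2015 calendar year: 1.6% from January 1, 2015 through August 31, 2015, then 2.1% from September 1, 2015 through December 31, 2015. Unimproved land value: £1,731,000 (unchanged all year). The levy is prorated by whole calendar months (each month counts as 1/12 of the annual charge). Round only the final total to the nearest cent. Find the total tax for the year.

January 1 – August 31, 2015: 8 months at 1.6% → £1,731,000 × 1.6% × 8/12 = £18,464.0000
September 1 – December 31, 2015: 4 months at 2.1% → £1,731,000 × 2.1% × 4/12 = £12,117.0000
Total = £30,581.0000

£30,581.00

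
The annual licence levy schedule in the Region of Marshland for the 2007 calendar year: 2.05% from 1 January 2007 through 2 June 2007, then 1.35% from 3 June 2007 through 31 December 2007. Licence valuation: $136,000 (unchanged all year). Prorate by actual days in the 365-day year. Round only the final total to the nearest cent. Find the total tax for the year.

$2,235.06

1 January – 2 June 2007: 153 days at 2.05% → $136,000 × 2.05% × 153/365 = $1,168.6685
3 June – 31 December 2007: 212 days at 1.35% → $136,000 × 1.35% × 212/365 = $1,066.3890
Total = $2,235.0575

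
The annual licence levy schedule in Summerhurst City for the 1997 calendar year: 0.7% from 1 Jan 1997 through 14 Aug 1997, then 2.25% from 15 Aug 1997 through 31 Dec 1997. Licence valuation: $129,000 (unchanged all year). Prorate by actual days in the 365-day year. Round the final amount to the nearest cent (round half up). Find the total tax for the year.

$1,664.45

1 Jan – 14 Aug 1997: 226 days at 0.7% → $129,000 × 0.7% × 226/365 = $559.1178
15 Aug – 31 Dec 1997: 139 days at 2.25% → $129,000 × 2.25% × 139/365 = $1,105.3356
Total = $1,664.4534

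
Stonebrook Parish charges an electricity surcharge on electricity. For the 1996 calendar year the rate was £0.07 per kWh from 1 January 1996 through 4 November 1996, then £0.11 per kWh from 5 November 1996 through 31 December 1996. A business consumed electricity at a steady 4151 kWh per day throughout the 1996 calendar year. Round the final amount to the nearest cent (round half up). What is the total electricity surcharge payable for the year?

1 January – 4 November 1996: 309 days × 4151 kWh/day = 1,282,659 kWh at £0.07/kWh → £89786.13
5 November – 31 December 1996: 57 days × 4151 kWh/day = 236,607 kWh at £0.11/kWh → £26026.77

£115812.90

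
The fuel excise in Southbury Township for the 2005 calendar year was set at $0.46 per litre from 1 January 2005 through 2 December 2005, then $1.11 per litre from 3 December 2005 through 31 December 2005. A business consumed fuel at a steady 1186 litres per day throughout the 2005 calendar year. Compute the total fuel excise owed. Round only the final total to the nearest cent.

1 January – 2 December 2005: 336 days × 1186 litres/day = 398,496 litres at $0.46/litre → $183,308.16
3 December – 31 December 2005: 29 days × 1186 litres/day = 34,394 litres at $1.11/litre → $38,177.34

$221,485.50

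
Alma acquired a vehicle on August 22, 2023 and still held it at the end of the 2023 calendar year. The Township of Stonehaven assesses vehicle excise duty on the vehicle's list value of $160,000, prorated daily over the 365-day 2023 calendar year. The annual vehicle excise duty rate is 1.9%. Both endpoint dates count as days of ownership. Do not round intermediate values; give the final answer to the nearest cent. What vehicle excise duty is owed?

$1,099.40

Days held (August 22 – December 31, 2023): 132 out of 365
Tax = $160,000 × 1.9% × 132/365 = $1,099.3973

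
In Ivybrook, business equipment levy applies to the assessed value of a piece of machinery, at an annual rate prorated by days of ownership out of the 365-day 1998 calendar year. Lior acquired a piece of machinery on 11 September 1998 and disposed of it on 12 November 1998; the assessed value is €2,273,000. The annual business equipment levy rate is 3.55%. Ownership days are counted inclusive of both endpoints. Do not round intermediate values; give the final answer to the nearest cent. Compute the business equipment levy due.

€13,927.57

Days held (11 September – 12 November 1998): 63 out of 365
Tax = €2,273,000 × 3.55% × 63/365 = €13,927.5740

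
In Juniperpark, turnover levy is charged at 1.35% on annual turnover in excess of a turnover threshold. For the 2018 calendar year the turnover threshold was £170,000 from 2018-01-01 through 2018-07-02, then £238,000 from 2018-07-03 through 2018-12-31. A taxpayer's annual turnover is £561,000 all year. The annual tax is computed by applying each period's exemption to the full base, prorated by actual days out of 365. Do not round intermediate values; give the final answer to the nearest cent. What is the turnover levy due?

2018-01-01 to 2018-07-02: 183 days, exemption £170,000 → (£561,000 − £170,000) × 1.35% × 183/365 = £2,646.4808
2018-07-03 to 2018-12-31: 182 days, exemption £238,000 → (£561,000 − £238,000) × 1.35% × 182/365 = £2,174.2767
Total = £4,820.7575

£4,820.76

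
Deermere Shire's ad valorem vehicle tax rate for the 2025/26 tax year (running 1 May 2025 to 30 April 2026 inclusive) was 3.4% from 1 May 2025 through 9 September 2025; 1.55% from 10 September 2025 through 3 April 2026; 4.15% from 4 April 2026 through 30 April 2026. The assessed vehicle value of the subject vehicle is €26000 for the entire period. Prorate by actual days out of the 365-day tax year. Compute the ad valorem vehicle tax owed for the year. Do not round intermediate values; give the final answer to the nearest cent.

€626.96

1 May – 9 September 2025: 132 days at 3.4% → €26000 × 3.4% × 132/365 = €319.6932
10 September 2025 – 3 April 2026: 206 days at 1.55% → €26000 × 1.55% × 206/365 = €227.4466
4 April – 30 April 2026: 27 days at 4.15% → €26000 × 4.15% × 27/365 = €79.8164
Total = €626.9562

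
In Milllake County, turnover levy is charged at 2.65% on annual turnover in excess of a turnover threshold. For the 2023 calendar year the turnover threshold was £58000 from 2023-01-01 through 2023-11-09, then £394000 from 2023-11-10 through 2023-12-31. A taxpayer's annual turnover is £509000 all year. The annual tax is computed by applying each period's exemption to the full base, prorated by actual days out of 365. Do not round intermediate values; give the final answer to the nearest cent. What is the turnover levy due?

2023-01-01 to 2023-11-09: 313 days, exemption £58000 → (£509000 − £58000) × 2.65% × 313/365 = £10248.8205
2023-11-10 to 2023-12-31: 52 days, exemption £394000 → (£509000 − £394000) × 2.65% × 52/365 = £434.1644
Total = £10682.9849

£10682.98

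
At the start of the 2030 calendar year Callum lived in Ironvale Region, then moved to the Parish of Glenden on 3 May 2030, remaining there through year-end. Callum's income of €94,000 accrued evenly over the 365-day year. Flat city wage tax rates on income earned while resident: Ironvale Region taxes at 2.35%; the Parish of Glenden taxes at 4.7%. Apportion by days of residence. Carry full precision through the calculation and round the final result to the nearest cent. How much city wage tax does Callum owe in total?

€3,679.65

Ironvale Region, 1 Jan – 2 May 2030: 122 days → €94,000 × 2.35% × 122/365 = €738.3507
The Parish of Glenden, 3 May – 31 Dec 2030: 243 days → €94,000 × 4.7% × 243/365 = €2,941.2986
Total = €3,679.6493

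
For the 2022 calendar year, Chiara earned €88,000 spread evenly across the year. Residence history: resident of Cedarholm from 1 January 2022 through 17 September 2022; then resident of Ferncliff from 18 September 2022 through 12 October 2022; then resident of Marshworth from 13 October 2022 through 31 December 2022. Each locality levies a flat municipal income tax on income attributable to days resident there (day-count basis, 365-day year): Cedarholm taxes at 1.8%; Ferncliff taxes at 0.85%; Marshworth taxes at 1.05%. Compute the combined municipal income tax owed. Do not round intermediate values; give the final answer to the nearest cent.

Cedarholm, 1 January – 17 September 2022: 260 days → €88,000 × 1.8% × 260/365 = €1,128.3288
Ferncliff, 18 September – 12 October 2022: 25 days → €88,000 × 0.85% × 25/365 = €51.2329
Marshworth, 13 October – 31 December 2022: 80 days → €88,000 × 1.05% × 80/365 = €202.5205
Total = €1,382.0822

€1,382.08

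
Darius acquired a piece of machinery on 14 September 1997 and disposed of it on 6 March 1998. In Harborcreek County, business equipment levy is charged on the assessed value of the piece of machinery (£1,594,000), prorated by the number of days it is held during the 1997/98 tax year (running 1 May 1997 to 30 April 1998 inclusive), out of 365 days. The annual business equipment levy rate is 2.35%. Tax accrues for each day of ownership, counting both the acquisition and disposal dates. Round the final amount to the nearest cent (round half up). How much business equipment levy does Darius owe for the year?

£17,857.17

Days held (14 September 1997 – 6 March 1998): 174 out of 365
Tax = £1,594,000 × 2.35% × 174/365 = £17,857.1671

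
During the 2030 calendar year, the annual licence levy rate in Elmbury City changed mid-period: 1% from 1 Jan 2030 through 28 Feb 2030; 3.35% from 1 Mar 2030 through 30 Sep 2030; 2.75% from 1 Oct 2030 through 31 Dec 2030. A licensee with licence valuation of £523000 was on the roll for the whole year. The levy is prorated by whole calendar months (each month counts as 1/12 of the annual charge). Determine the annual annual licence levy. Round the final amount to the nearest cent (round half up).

£14687.58

1 Jan – 28 Feb 2030: 2 months at 1% → £523000 × 1% × 2/12 = £871.6667
1 Mar – 30 Sep 2030: 7 months at 3.35% → £523000 × 3.35% × 7/12 = £10220.2917
1 Oct – 31 Dec 2030: 3 months at 2.75% → £523000 × 2.75% × 3/12 = £3595.6250
Total = £14687.5833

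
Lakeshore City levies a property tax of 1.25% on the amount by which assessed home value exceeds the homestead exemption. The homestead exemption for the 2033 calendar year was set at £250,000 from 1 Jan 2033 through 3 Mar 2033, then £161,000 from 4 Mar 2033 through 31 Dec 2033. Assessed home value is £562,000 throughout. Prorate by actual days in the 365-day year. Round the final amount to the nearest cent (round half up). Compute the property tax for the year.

£4,823.53

1 Jan – 3 Mar 2033: 62 days, exemption £250,000 → (£562,000 − £250,000) × 1.25% × 62/365 = £662.4658
4 Mar – 31 Dec 2033: 303 days, exemption £161,000 → (£562,000 − £161,000) × 1.25% × 303/365 = £4,161.0616
Total = £4,823.5274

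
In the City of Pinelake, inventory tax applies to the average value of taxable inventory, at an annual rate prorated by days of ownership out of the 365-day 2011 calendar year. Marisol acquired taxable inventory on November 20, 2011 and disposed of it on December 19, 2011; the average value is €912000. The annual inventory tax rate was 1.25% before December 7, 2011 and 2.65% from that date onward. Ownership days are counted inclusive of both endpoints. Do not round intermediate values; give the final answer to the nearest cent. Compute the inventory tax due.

€1391.74

November 20 – December 6, 2011: 17 days at 1.25% → €912000 × 1.25% × 17/365 = €530.9589
December 7 – December 19, 2011: 13 days at 2.65% → €912000 × 2.65% × 13/365 = €860.7781
Total = €1391.7370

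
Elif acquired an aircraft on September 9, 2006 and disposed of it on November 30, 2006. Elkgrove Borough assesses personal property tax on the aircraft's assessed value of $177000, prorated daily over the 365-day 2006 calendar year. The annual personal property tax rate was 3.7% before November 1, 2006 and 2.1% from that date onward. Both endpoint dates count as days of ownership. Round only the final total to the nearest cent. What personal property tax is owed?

$1256.46

September 9 – October 31, 2006: 53 days at 3.7% → $177000 × 3.7% × 53/365 = $950.9507
November 1 – November 30, 2006: 30 days at 2.1% → $177000 × 2.1% × 30/365 = $305.5068
Total = $1256.4575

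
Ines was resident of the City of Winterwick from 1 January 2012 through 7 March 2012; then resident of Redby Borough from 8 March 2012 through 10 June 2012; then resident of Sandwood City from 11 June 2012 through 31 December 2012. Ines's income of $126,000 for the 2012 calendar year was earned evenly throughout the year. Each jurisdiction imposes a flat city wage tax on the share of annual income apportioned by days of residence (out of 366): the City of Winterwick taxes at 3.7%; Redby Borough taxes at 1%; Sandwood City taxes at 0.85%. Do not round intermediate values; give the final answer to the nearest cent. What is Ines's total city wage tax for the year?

The City of Winterwick, 1 January – 7 March 2012: 67 days → $126,000 × 3.7% × 67/366 = $853.4262
Redby Borough, 8 March – 10 June 2012: 95 days → $126,000 × 1% × 95/366 = $327.0492
Sandwood City, 11 June – 31 December 2012: 204 days → $126,000 × 0.85% × 204/366 = $596.9508
Total = $1,777.4262

$1,777.43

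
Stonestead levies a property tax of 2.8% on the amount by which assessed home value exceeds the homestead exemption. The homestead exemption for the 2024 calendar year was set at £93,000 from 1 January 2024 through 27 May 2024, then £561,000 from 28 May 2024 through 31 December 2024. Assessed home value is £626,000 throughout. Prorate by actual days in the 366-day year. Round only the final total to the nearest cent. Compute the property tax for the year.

1 January – 27 May 2024: 148 days, exemption £93,000 → (£626,000 − £93,000) × 2.8% × 148/366 = £6,034.8415
28 May – 31 December 2024: 218 days, exemption £561,000 → (£626,000 − £561,000) × 2.8% × 218/366 = £1,084.0437
Total = £7,118.8852

£7,118.89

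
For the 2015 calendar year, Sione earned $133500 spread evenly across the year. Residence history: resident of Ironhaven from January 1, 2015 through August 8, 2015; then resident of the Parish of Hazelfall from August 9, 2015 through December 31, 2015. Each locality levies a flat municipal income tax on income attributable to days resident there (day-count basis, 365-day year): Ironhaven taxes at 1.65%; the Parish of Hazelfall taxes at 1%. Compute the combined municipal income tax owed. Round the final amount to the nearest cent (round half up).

$1858.03

Ironhaven, January 1 – August 8, 2015: 220 days → $133500 × 1.65% × 220/365 = $1327.6849
The Parish of Hazelfall, August 9 – December 31, 2015: 145 days → $133500 × 1% × 145/365 = $530.3425
Total = $1858.0274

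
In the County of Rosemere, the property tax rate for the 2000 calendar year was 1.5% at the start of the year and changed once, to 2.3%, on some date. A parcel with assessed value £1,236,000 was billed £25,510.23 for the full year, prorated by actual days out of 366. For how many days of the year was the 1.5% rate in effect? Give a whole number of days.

Let d = days at the first rate; then 366 − d days at the second rate.
£1,236,000 × [1.5%·d + 2.3%·(366−d)] / 366 = £25,510.23
Solving gives d = 108, so the new rate took effect on 18 Apr 2000.

108 days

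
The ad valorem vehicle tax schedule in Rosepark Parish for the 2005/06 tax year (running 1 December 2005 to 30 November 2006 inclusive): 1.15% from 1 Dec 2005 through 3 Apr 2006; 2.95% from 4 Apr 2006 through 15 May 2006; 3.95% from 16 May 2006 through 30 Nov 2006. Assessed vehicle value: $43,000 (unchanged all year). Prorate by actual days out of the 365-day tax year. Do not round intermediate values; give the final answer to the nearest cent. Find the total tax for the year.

1 Dec 2005 – 3 Apr 2006: 124 days at 1.15% → $43,000 × 1.15% × 124/365 = $167.9945
4 Apr – 15 May 2006: 42 days at 2.95% → $43,000 × 2.95% × 42/365 = $145.9644
16 May – 30 Nov 2006: 199 days at 3.95% → $43,000 × 3.95% × 199/365 = $926.0315
Total = $1,239.9904

$1,239.99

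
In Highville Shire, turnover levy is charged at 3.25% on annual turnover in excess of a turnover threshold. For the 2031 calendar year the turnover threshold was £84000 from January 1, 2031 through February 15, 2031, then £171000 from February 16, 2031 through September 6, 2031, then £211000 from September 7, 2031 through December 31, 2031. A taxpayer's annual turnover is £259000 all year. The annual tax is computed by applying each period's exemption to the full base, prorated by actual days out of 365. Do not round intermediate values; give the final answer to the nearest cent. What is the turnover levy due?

£2803.19

January 1 – February 15, 2031: 46 days, exemption £84000 → (£259000 − £84000) × 3.25% × 46/365 = £716.7808
February 16 – September 6, 2031: 203 days, exemption £171000 → (£259000 − £171000) × 3.25% × 203/365 = £1590.6301
September 7 – December 31, 2031: 116 days, exemption £211000 → (£259000 − £211000) × 3.25% × 116/365 = £495.7808
Total = £2803.1918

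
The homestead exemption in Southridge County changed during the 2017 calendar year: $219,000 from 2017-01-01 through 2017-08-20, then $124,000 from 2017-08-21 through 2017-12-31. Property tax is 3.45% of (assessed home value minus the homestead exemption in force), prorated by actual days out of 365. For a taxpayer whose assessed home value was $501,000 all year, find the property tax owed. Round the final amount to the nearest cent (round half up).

$10,923.27

2017-01-01 to 2017-08-20: 232 days, exemption $219,000 → ($501,000 − $219,000) × 3.45% × 232/365 = $6,183.9123
2017-08-21 to 2017-12-31: 133 days, exemption $124,000 → ($501,000 − $124,000) × 3.45% × 133/365 = $4,739.3548
Total = $10,923.2671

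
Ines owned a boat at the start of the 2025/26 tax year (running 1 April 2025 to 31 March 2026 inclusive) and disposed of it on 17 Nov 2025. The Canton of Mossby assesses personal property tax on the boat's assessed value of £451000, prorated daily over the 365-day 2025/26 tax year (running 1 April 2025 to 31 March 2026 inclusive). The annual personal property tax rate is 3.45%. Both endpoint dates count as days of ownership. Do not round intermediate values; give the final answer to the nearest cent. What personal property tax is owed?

£9847.25

Days held (1 Apr – 17 Nov 2025): 231 out of 365
Tax = £451000 × 3.45% × 231/365 = £9847.2452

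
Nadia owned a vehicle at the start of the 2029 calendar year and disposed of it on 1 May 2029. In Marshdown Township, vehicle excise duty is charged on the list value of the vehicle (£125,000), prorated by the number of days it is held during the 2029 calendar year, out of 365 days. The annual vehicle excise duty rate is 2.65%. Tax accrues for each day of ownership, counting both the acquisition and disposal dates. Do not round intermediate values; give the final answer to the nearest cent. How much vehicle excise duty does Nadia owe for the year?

Days held (1 Jan – 1 May 2029): 121 out of 365
Tax = £125,000 × 2.65% × 121/365 = £1,098.1164

£1,098.12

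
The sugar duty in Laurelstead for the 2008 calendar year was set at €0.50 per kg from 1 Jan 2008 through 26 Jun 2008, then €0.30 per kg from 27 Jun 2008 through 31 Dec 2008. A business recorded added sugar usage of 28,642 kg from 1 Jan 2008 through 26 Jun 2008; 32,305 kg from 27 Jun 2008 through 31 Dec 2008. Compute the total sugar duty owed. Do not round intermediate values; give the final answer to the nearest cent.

1 Jan – 26 Jun 2008: 28,642 kg at €0.50/kg → €14321.00
27 Jun – 31 Dec 2008: 32,305 kg at €0.30/kg → €9691.50

€24012.50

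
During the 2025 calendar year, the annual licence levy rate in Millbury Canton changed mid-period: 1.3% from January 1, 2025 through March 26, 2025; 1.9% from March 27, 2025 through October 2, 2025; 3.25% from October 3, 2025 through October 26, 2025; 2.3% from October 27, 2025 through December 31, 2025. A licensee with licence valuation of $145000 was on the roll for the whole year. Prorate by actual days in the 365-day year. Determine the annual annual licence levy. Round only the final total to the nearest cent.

$2785.99

January 1 – March 26, 2025: 85 days at 1.3% → $145000 × 1.3% × 85/365 = $438.9726
March 27 – October 2, 2025: 190 days at 1.9% → $145000 × 1.9% × 190/365 = $1434.1096
October 3 – October 26, 2025: 24 days at 3.25% → $145000 × 3.25% × 24/365 = $309.8630
October 27 – December 31, 2025: 66 days at 2.3% → $145000 × 2.3% × 66/365 = $603.0411
Total = $2785.9863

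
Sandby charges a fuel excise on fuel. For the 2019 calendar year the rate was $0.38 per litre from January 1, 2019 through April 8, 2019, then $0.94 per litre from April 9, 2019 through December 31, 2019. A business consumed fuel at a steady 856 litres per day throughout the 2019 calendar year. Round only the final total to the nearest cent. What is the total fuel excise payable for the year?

$246716.32

January 1 – April 8, 2019: 98 days × 856 litres/day = 83,888 litres at $0.38/litre → $31877.44
April 9 – December 31, 2019: 267 days × 856 litres/day = 228,552 litres at $0.94/litre → $214838.88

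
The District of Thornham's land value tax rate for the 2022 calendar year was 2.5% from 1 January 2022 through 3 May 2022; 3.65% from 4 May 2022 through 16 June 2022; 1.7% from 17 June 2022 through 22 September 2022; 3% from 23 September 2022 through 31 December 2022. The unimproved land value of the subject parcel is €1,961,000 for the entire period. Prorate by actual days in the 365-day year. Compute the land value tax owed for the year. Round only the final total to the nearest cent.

€50,217.72

1 January – 3 May 2022: 123 days at 2.5% → €1,961,000 × 2.5% × 123/365 = €16,520.7534
4 May – 16 June 2022: 44 days at 3.65% → €1,961,000 × 3.65% × 44/365 = €8,628.4000
17 June – 22 September 2022: 98 days at 1.7% → €1,961,000 × 1.7% × 98/365 = €8,950.7562
23 September – 31 December 2022: 100 days at 3% → €1,961,000 × 3% × 100/365 = €16,117.8082
Total = €50,217.7178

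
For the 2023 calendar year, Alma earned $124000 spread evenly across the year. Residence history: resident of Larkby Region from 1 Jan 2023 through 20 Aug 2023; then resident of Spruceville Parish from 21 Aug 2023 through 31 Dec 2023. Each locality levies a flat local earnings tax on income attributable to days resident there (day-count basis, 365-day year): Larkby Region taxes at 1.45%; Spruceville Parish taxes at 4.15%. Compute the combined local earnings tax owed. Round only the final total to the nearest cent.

Larkby Region, 1 Jan – 20 Aug 2023: 232 days → $124000 × 1.45% × 232/365 = $1142.8384
Spruceville Parish, 21 Aug – 31 Dec 2023: 133 days → $124000 × 4.15% × 133/365 = $1875.1178
Total = $3017.9562

$3017.96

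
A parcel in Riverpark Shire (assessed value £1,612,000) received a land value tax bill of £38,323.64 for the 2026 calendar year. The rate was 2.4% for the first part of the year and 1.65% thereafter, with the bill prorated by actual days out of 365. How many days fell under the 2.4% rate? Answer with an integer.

Let d = days at the first rate; then 365 − d days at the second rate.
£1,612,000 × [2.4%·d + 1.65%·(365−d)] / 365 = £38,323.64
Solving gives d = 354, so the new rate took effect on December 21, 2026.

354 days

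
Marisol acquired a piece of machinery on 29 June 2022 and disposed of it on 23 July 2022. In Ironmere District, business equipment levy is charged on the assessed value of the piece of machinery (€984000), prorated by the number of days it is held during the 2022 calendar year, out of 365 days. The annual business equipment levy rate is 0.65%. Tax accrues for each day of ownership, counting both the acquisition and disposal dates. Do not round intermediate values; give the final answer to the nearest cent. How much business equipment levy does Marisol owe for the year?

€438.08

Days held (29 June – 23 July 2022): 25 out of 365
Tax = €984000 × 0.65% × 25/365 = €438.0822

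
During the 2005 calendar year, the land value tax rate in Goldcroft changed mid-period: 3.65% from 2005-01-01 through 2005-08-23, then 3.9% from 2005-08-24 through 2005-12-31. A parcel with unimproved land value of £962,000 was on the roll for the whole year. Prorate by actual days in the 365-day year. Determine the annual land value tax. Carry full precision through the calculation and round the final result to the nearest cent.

2005-01-01 to 2005-08-23: 235 days at 3.65% → £962,000 × 3.65% × 235/365 = £22,607.0000
2005-08-24 to 2005-12-31: 130 days at 3.9% → £962,000 × 3.9% × 130/365 = £13,362.5753
Total = £35,969.5753

£35,969.58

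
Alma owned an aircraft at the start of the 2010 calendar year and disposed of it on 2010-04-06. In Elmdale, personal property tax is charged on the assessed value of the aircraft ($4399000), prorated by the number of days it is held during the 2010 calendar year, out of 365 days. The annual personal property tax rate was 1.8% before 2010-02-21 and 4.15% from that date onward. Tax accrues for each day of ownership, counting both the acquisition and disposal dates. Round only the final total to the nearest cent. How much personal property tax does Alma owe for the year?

2010-01-01 to 2010-02-20: 51 days at 1.8% → $4399000 × 1.8% × 51/365 = $11063.7863
2010-02-21 to 2010-04-06: 45 days at 4.15% → $4399000 × 4.15% × 45/365 = $22507.2123
Total = $33570.9986

$33571.00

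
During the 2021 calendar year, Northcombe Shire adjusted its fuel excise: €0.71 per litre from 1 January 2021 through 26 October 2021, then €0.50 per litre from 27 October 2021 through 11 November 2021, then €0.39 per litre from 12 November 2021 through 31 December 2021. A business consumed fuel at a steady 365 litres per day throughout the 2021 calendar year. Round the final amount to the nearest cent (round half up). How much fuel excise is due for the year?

€87523.35

1 January – 26 October 2021: 299 days × 365 litres/day = 109,135 litres at €0.71/litre → €77485.85
27 October – 11 November 2021: 16 days × 365 litres/day = 5,840 litres at €0.50/litre → €2920.00
12 November – 31 December 2021: 50 days × 365 litres/day = 18,250 litres at €0.39/litre → €7117.50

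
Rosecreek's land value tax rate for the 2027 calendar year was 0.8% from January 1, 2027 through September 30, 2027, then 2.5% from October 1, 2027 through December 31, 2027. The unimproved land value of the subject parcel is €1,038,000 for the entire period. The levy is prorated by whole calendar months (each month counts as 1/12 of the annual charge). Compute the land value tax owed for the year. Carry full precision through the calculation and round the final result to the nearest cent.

€12,715.50

January 1 – September 30, 2027: 9 months at 0.8% → €1,038,000 × 0.8% × 9/12 = €6,228.0000
October 1 – December 31, 2027: 3 months at 2.5% → €1,038,000 × 2.5% × 3/12 = €6,487.5000
Total = €12,715.5000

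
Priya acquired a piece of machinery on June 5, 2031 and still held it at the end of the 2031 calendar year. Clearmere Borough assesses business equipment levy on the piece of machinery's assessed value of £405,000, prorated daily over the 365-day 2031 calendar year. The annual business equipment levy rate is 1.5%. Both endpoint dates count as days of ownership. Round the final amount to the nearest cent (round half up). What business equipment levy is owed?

£3,495.21

Days held (June 5 – December 31, 2031): 210 out of 365
Tax = £405,000 × 1.5% × 210/365 = £3,495.2055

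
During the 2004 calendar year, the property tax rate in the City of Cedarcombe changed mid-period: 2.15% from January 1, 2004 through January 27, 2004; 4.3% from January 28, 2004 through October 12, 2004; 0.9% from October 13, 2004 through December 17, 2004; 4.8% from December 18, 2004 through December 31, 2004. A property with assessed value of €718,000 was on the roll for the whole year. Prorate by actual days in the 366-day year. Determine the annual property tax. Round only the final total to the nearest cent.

€25,470.36

January 1 – January 27, 2004: 27 days at 2.15% → €718,000 × 2.15% × 27/366 = €1,138.7951
January 28 – October 12, 2004: 259 days at 4.3% → €718,000 × 4.3% × 259/366 = €21,847.9945
October 13 – December 17, 2004: 66 days at 0.9% → €718,000 × 0.9% × 66/366 = €1,165.2787
December 18 – December 31, 2004: 14 days at 4.8% → €718,000 × 4.8% × 14/366 = €1,318.2951
Total = €25,470.3634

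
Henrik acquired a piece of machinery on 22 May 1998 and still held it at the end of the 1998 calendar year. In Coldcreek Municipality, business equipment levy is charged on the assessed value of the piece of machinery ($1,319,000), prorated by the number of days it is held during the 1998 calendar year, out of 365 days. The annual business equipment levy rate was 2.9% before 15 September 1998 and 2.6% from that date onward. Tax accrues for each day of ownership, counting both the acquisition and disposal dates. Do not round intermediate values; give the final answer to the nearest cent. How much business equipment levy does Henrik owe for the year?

$22,303.75

22 May – 14 September 1998: 116 days at 2.9% → $1,319,000 × 2.9% × 116/365 = $12,156.4822
15 September – 31 December 1998: 108 days at 2.6% → $1,319,000 × 2.6% × 108/365 = $10,147.2658
Total = $22,303.7479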